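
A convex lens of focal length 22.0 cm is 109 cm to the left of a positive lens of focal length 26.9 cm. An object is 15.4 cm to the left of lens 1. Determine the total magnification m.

m = -0.672

Lens 1: 1/d_i1 = 1/(22.0) − 1/(15.4) = -0.01948, so d_i1 = -51.33 cm; m₁ = −d_i1/d_o1 = +3.333.
d_o2 = 109 − (-51.33) = 160.3 cm.
Lens 2: 1/d_i2 = 1/(26.9) − 1/(160.3) = 0.03094, so d_i2 = 32.32 cm; m₂ = −d_i2/d_o2 = -0.2016.
m = m₁·m₂ = (+3.333)(-0.2016) = -0.672.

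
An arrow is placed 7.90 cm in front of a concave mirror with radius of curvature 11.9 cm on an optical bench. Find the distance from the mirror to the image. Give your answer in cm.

24.1 cm

f = R/2 = 11.9/2 = 5.950 cm.
Mirror equation: 1/v = 1/f − 1/u = 1/(5.950) − 1/(7.90) = 0.1681 − 0.1266 = 0.04148, so v = 24.1 cm.
The image is real, inverted and enlarged, in front of the mirror.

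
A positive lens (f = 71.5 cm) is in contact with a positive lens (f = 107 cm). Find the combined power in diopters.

P = +2.33 D

P₁ = 1/f₁ = 1/(0.715 m) = +1.399 D; P₂ = 1/f₂ = 1/(1.07 m) = +0.9346 D.
For thin lenses in contact, P = P₁ + P₂ = (+1.399) + (+0.9346) = +2.33 D.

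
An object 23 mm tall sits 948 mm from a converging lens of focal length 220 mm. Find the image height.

6.95 mm

1/d_i = 1/f − 1/d_o = 1/(220.0) − 1/(948) = 0.003491, so d_i = 286.5 mm.
m = −d_i/d_o = -0.3022.
|h_i| = |m|·h_o = 0.3022 × 23 = 6.95 mm. The image is real, inverted and reduced, on the far side of the lens.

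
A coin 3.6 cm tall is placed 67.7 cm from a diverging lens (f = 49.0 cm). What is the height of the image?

1.51 cm

For a diverging lens, f = -49.0 cm.
1/d_i = 1/f − 1/d_o = 1/(-49.00) − 1/(67.7) = -0.03518, so d_i = -28.43 cm.
m = −d_i/d_o = +0.4199.
|h_i| = |m|·h_o = 0.4199 × 3.6 = 1.51 cm. The image is virtual, upright and reduced, on the same side as the object.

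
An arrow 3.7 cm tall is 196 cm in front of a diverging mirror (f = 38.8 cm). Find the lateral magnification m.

m = +0.165

For a diverging mirror, f = -38.8 cm.
1/d_i = 1/f − 1/d_o = 1/(-38.80) − 1/(196) = -0.03088, so d_i = -32.39 cm.
m = −d_i/d_o = −(-32.39)/(196) = +0.165.
The image is virtual, upright and reduced, behind the mirror.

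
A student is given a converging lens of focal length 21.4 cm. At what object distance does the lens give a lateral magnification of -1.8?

33.3 cm

m = −d_i/d_o ⇒ d_i = −m·d_o.
1/f = 1/d_o + 1/d_i = 1/d_o − 1/(m·d_o) = (1 − 1/m)/d_o, so d_o = f(1 − 1/m) = (21.40)(1 − 1/(-1.8)) = 33.3 cm.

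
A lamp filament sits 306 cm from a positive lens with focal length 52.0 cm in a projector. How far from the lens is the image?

62.6 cm

Lens equation: 1/v = 1/f − 1/u = 1/(52.00) − 1/(306) = 0.01923 − 0.003268 = 0.01596, so v = 62.6 cm.
The image is real, inverted and reduced, on the far side of the lens.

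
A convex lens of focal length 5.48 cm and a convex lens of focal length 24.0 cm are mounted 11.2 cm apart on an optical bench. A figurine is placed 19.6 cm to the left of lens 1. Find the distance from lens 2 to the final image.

Lens 1: 1/d_i1 = 1/f₁ − 1/d_o1 = 1/(5.48) − 1/(19.6) = 0.1315, so d_i1 = 7.607 cm.
The intermediate image is 7.607 cm to the right of lens 1, which is 11.2 − (7.607) = 3.593 cm to the left of lens 2, so d_o2 = +3.593 cm.
Lens 2: 1/d_i2 = 1/f₂ − 1/d_o2 = 1/(24.0) − 1/(3.593) = -0.2367, so d_i2 = -4.23 cm.
The final image is virtual, 4.23 cm to the left of lens 2 (overall magnification ≈ -0.46).

4.23 cm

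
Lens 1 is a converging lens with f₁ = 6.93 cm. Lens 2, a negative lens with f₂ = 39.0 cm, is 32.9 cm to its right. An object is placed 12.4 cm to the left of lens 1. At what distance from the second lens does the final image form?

Lens 1: 1/d_i1 = 1/f₁ − 1/d_o1 = 1/(6.93) − 1/(12.4) = 0.06365, so d_i1 = 15.71 cm.
The intermediate image is 15.71 cm to the right of lens 1, which is 32.9 − (15.71) = 17.19 cm to the left of lens 2, so d_o2 = +17.19 cm.
Lens 2 is diverging, so f₂ = −39.0 cm.
Lens 2: 1/d_i2 = 1/f₂ − 1/d_o2 = 1/(-39.0) − 1/(17.19) = -0.08381, so d_i2 = -11.9 cm.
The final image is virtual, 11.9 cm to the left of lens 2 (overall magnification ≈ -0.88).

11.9 cm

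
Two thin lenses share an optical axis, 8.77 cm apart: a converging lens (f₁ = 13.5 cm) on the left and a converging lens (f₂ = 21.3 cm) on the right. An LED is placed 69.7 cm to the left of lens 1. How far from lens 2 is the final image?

Lens 1: 1/d_i1 = 1/f₁ − 1/d_o1 = 1/(13.5) − 1/(69.7) = 0.05973, so d_i1 = 16.74 cm.
The intermediate image is 16.74 cm to the right of lens 1, which lies 7.970 cm to the right of lens 2 — a virtual object — so d_o2 = −7.970 cm.
Lens 2: 1/d_i2 = 1/f₂ − 1/d_o2 = 1/(21.3) − 1/(-7.970) = 0.1724, so d_i2 = 5.80 cm.
The final image is real, 5.80 cm to the right of lens 2 (overall magnification ≈ -0.17).

5.80 cm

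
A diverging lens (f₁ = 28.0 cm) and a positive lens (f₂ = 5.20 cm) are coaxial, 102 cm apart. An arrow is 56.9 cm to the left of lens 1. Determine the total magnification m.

f₁ = −28.0 cm (diverging).
Lens 1: 1/d_i1 = 1/(-28.0) − 1/(56.9) = -0.05329, so d_i1 = -18.77 cm; m₁ = −d_i1/d_o1 = +0.3299.
d_o2 = 102 − (-18.77) = 120.8 cm.
Lens 2: 1/d_i2 = 1/(5.20) − 1/(120.8) = 0.1840, so d_i2 = 5.434 cm; m₂ = −d_i2/d_o2 = -0.04498.
m = m₁·m₂ = (+0.3299)(-0.04498) = -0.0148.

m = -0.0148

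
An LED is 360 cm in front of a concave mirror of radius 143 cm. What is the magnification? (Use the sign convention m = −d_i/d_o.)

m = -0.248

f = R/2 = 143/2 = 71.50 cm.
1/d_i = 1/f − 1/d_o = 1/(71.50) − 1/(360) = 0.01121, so d_i = 89.22 cm.
m = −d_i/d_o = −(89.22)/(360) = -0.248.
The image is real, inverted and reduced, in front of the mirror.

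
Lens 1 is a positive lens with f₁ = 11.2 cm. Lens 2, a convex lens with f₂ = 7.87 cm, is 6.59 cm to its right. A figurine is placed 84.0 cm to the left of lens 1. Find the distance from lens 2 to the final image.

Lens 1: 1/d_i1 = 1/f₁ − 1/d_o1 = 1/(11.2) − 1/(84.0) = 0.07738, so d_i1 = 12.92 cm.
The intermediate image is 12.92 cm to the right of lens 1, which lies 6.330 cm to the right of lens 2 — a virtual object — so d_o2 = −6.330 cm.
Lens 2: 1/d_i2 = 1/f₂ − 1/d_o2 = 1/(7.87) − 1/(-6.330) = 0.2850, so d_i2 = 3.51 cm.
The final image is real, 3.51 cm to the right of lens 2 (overall magnification ≈ -0.085).

3.51 cm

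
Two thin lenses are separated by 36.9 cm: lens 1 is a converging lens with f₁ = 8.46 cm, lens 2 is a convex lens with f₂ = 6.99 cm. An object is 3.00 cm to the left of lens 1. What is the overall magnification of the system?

m = -0.313

Lens 1: 1/d_i1 = 1/(8.46) − 1/(3.00) = -0.2151, so d_i1 = -4.648 cm; m₁ = −d_i1/d_o1 = +1.549.
d_o2 = 36.9 − (-4.648) = 41.55 cm.
Lens 2: 1/d_i2 = 1/(6.99) − 1/(41.55) = 0.1190, so d_i2 = 8.404 cm; m₂ = −d_i2/d_o2 = -0.2023.
m = m₁·m₂ = (+1.549)(-0.2023) = -0.313.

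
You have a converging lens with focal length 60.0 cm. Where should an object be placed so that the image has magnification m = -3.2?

m = −d_i/d_o ⇒ d_i = −m·d_o.
1/f = 1/d_o + 1/d_i = 1/d_o − 1/(m·d_o) = (1 − 1/m)/d_o, so d_o = f(1 − 1/m) = (60.00)(1 − 1/(-3.2)) = 78.8 cm.

78.8 cm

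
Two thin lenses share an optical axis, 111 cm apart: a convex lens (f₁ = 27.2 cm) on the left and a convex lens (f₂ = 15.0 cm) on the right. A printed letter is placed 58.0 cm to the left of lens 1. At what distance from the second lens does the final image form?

Lens 1: 1/d_i1 = 1/f₁ − 1/d_o1 = 1/(27.2) − 1/(58.0) = 0.01952, so d_i1 = 51.22 cm.
The intermediate image is 51.22 cm to the right of lens 1, which is 111 − (51.22) = 59.78 cm to the left of lens 2, so d_o2 = +59.78 cm.
Lens 2: 1/d_i2 = 1/f₂ − 1/d_o2 = 1/(15.0) − 1/(59.78) = 0.04994, so d_i2 = 20.0 cm.
The final image is real, 20.0 cm to the right of lens 2 (overall magnification ≈ 0.30).

20.0 cm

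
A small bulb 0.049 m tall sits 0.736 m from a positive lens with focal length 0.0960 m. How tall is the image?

0.00735 m

1/d_i = 1/f − 1/d_o = 1/(0.09600) − 1/(0.736) = 9.058, so d_i = 0.1104 m.
m = −d_i/d_o = -0.1500.
|h_i| = |m|·h_o = 0.1500 × 0.049 = 0.00735 m. The image is real, inverted and reduced, on the far side of the lens.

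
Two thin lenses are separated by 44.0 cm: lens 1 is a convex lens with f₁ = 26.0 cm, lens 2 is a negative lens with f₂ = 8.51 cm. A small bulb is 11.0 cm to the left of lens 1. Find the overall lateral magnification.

m = +0.206

Lens 1: 1/d_i1 = 1/(26.0) − 1/(11.0) = -0.05245, so d_i1 = -19.07 cm; m₁ = −d_i1/d_o1 = +1.734.
d_o2 = 44.0 − (-19.07) = 63.07 cm.
f₂ = −8.51 cm (diverging).
Lens 2: 1/d_i2 = 1/(-8.51) − 1/(63.07) = -0.1334, so d_i2 = -7.498 cm; m₂ = −d_i2/d_o2 = +0.1189.
m = m₁·m₂ = (+1.734)(+0.1189) = +0.206.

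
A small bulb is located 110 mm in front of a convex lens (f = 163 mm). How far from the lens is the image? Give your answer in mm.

Lens equation: 1/d_i = 1/f − 1/d_o = 1/(163.0) − 1/(110) = 0.006135 − 0.009091 = -0.002956, so d_i = -338 mm.
The image is virtual, upright and enlarged, on the same side as the object.

338 mm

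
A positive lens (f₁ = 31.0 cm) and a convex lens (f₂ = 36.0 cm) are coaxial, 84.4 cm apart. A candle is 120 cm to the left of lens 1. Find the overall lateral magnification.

Lens 1: 1/d_i1 = 1/(31.0) − 1/(120) = 0.02392, so d_i1 = 41.80 cm; m₁ = −d_i1/d_o1 = -0.3483.
d_o2 = 84.4 − (41.80) = 42.60 cm.
Lens 2: 1/d_i2 = 1/(36.0) − 1/(42.60) = 0.004304, so d_i2 = 232.4 cm; m₂ = −d_i2/d_o2 = -5.455.
m = m₁·m₂ = (-0.3483)(-5.455) = +1.90.

m = +1.90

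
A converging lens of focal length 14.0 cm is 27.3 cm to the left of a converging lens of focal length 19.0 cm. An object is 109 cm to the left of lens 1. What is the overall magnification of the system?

m = -0.361

Lens 1: 1/d_i1 = 1/(14.0) − 1/(109) = 0.06225, so d_i1 = 16.06 cm; m₁ = −d_i1/d_o1 = -0.1473.
d_o2 = 27.3 − (16.06) = 11.24 cm.
Lens 2: 1/d_i2 = 1/(19.0) − 1/(11.24) = -0.03634, so d_i2 = -27.52 cm; m₂ = −d_i2/d_o2 = +2.448.
m = m₁·m₂ = (-0.1473)(+2.448) = -0.361.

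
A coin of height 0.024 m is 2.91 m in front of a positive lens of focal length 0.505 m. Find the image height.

1/d_i = 1/f − 1/d_o = 1/(0.5050) − 1/(2.91) = 1.637, so d_i = 0.6110 m.
m = −d_i/d_o = -0.2100.
|h_i| = |m|·h_o = 0.2100 × 0.024 = 0.00504 m. The image is real, inverted and reduced, on the far side of the lens.

0.00504 m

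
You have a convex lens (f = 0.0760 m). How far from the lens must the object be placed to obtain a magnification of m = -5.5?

0.0898 m

m = −d_i/d_o ⇒ d_i = −m·d_o.
1/f = 1/d_o + 1/d_i = 1/d_o − 1/(m·d_o) = (1 − 1/m)/d_o, so d_o = f(1 − 1/m) = (0.07600)(1 − 1/(-5.5)) = 0.0898 m.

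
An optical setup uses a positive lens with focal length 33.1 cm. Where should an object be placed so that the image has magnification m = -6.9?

m = −d_i/d_o ⇒ d_i = −m·d_o.
1/f = 1/d_o + 1/d_i = 1/d_o − 1/(m·d_o) = (1 − 1/m)/d_o, so d_o = f(1 − 1/m) = (33.10)(1 − 1/(-6.9)) = 37.9 cm.

37.9 cm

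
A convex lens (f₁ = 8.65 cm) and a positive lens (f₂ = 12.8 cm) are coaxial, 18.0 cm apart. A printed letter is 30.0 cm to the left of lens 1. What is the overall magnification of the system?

Lens 1: 1/d_i1 = 1/(8.65) − 1/(30.0) = 0.08227, so d_i1 = 12.15 cm; m₁ = −d_i1/d_o1 = -0.4050.
d_o2 = 18.0 − (12.15) = 5.850 cm.
Lens 2: 1/d_i2 = 1/(12.8) − 1/(5.850) = -0.09282, so d_i2 = -10.77 cm; m₂ = −d_i2/d_o2 = +1.842.
m = m₁·m₂ = (-0.4050)(+1.842) = -0.746.

m = -0.746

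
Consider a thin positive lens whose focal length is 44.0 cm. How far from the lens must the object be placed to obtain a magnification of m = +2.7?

m = −d_i/d_o ⇒ d_i = −m·d_o.
1/f = 1/d_o + 1/d_i = 1/d_o − 1/(m·d_o) = (1 − 1/m)/d_o, so d_o = f(1 − 1/m) = (44.00)(1 − 1/(+2.7)) = 27.7 cm.

27.7 cm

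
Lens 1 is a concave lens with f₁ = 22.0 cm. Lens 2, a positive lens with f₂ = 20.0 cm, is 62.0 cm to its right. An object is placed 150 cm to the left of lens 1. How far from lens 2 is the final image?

26.5 cm

Lens 1 is diverging, so f₁ = −22.0 cm.
Lens 1: 1/d_i1 = 1/f₁ − 1/d_o1 = 1/(-22.0) − 1/(150) = -0.05212, so d_i1 = -19.19 cm.
The intermediate image is 19.19 cm to the left of lens 1 (virtual), which is 62.0 − (-19.19) = 81.19 cm to the left of lens 2, so d_o2 = +81.19 cm.
Lens 2: 1/d_i2 = 1/f₂ − 1/d_o2 = 1/(20.0) − 1/(81.19) = 0.03768, so d_i2 = 26.5 cm.
The final image is real, 26.5 cm to the right of lens 2 (overall magnification ≈ -0.042).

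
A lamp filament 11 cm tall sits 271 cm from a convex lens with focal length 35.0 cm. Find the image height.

1.63 cm

1/d_i = 1/f − 1/d_o = 1/(35.00) − 1/(271) = 0.02488, so d_i = 40.19 cm.
m = −d_i/d_o = -0.1483.
|h_i| = |m|·h_o = 0.1483 × 11 = 1.63 cm. The image is real, inverted and reduced, on the far side of the lens.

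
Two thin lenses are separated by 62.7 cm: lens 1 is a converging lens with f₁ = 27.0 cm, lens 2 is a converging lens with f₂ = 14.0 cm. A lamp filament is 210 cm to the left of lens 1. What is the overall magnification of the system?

Lens 1: 1/d_i1 = 1/(27.0) − 1/(210) = 0.03228, so d_i1 = 30.98 cm; m₁ = −d_i1/d_o1 = -0.1475.
d_o2 = 62.7 − (30.98) = 31.72 cm.
Lens 2: 1/d_i2 = 1/(14.0) − 1/(31.72) = 0.03990, so d_i2 = 25.06 cm; m₂ = −d_i2/d_o2 = -0.7901.
m = m₁·m₂ = (-0.1475)(-0.7901) = +0.117.

m = +0.117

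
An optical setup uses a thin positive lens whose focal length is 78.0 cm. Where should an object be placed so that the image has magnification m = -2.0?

117 cm

m = −d_i/d_o ⇒ d_i = −m·d_o.
1/f = 1/d_o + 1/d_i = 1/d_o − 1/(m·d_o) = (1 − 1/m)/d_o, so d_o = f(1 − 1/m) = (78.00)(1 − 1/(-2.0)) = 117 cm.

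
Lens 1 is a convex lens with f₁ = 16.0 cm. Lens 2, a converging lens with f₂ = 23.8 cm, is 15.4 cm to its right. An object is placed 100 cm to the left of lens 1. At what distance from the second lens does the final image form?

3.16 cm

Lens 1: 1/d_i1 = 1/f₁ − 1/d_o1 = 1/(16.0) − 1/(100) = 0.05250, so d_i1 = 19.05 cm.
The intermediate image is 19.05 cm to the right of lens 1, which lies 3.650 cm to the right of lens 2 — a virtual object — so d_o2 = −3.650 cm.
Lens 2: 1/d_i2 = 1/f₂ − 1/d_o2 = 1/(23.8) − 1/(-3.650) = 0.3160, so d_i2 = 3.16 cm.
The final image is real, 3.16 cm to the right of lens 2 (overall magnification ≈ -0.17).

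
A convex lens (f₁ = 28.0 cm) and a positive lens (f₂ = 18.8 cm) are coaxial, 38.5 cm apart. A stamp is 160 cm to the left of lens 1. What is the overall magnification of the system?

m = -0.280

Lens 1: 1/d_i1 = 1/(28.0) − 1/(160) = 0.02946, so d_i1 = 33.94 cm; m₁ = −d_i1/d_o1 = -0.2121.
d_o2 = 38.5 − (33.94) = 4.560 cm.
Lens 2: 1/d_i2 = 1/(18.8) − 1/(4.560) = -0.1661, so d_i2 = -6.020 cm; m₂ = −d_i2/d_o2 = +1.320.
m = m₁·m₂ = (-0.2121)(+1.320) = -0.280.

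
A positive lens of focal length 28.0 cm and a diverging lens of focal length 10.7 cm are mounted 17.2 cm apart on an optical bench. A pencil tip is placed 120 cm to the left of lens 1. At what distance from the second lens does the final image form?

Lens 1: 1/d_i1 = 1/f₁ − 1/d_o1 = 1/(28.0) − 1/(120) = 0.02738, so d_i1 = 36.52 cm.
The intermediate image is 36.52 cm to the right of lens 1, which lies 19.32 cm to the right of lens 2 — a virtual object — so d_o2 = −19.32 cm.
Lens 2 is diverging, so f₂ = −10.7 cm.
Lens 2: 1/d_i2 = 1/f₂ − 1/d_o2 = 1/(-10.7) − 1/(-19.32) = -0.04170, so d_i2 = -24.0 cm.
The final image is virtual, 24.0 cm to the left of lens 2 (overall magnification ≈ 0.38).

24.0 cm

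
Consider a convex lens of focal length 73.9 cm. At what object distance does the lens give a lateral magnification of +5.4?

60.2 cm

m = −d_i/d_o ⇒ d_i = −m·d_o.
1/f = 1/d_o + 1/d_i = 1/d_o − 1/(m·d_o) = (1 − 1/m)/d_o, so d_o = f(1 − 1/m) = (73.90)(1 − 1/(+5.4)) = 60.2 cm.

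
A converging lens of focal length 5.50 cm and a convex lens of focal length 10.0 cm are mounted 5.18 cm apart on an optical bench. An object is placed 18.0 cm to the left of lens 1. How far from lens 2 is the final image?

Lens 1: 1/d_i1 = 1/f₁ − 1/d_o1 = 1/(5.50) − 1/(18.0) = 0.1263, so d_i1 = 7.920 cm.
The intermediate image is 7.920 cm to the right of lens 1, which lies 2.740 cm to the right of lens 2 — a virtual object — so d_o2 = −2.740 cm.
Lens 2: 1/d_i2 = 1/f₂ − 1/d_o2 = 1/(10.0) − 1/(-2.740) = 0.4650, so d_i2 = 2.15 cm.
The final image is real, 2.15 cm to the right of lens 2 (overall magnification ≈ -0.35).

2.15 cm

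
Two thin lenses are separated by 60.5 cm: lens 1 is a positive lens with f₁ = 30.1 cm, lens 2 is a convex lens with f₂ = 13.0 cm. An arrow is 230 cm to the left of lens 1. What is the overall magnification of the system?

m = +0.152

Lens 1: 1/d_i1 = 1/(30.1) − 1/(230) = 0.02887, so d_i1 = 34.63 cm; m₁ = −d_i1/d_o1 = -0.1506.
d_o2 = 60.5 − (34.63) = 25.87 cm.
Lens 2: 1/d_i2 = 1/(13.0) − 1/(25.87) = 0.03827, so d_i2 = 26.13 cm; m₂ = −d_i2/d_o2 = -1.010.
m = m₁·m₂ = (-0.1506)(-1.010) = +0.152.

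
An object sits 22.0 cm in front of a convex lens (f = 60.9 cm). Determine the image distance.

Lens equation: 1/v = 1/f − 1/u = 1/(60.90) − 1/(22.0) = 0.01642 − 0.04545 = -0.02903, so v = -34.4 cm.
The image is virtual, upright and enlarged, on the same side as the object.

34.4 cm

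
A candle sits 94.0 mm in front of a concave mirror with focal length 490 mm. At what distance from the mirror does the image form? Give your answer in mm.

Mirror equation: 1/d_i = 1/f − 1/d_o = 1/(490.0) − 1/(94.0) = 0.002041 − 0.01064 = -0.008597, so d_i = -116 mm.
The image is virtual, upright and enlarged, behind the mirror.

116 mm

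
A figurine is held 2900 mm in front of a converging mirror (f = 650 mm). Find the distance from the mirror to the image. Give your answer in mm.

838 mm

Mirror equation: 1/d_i = 1/f − 1/d_o = 1/(650.0) − 1/(2900) = 0.001538 − 0.0003448 = 0.001194, so d_i = 838 mm.
The image is real, inverted and reduced, in front of the mirror.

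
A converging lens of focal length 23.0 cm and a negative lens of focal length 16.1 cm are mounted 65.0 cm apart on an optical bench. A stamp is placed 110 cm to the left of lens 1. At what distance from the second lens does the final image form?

11.1 cm

Lens 1: 1/d_i1 = 1/f₁ − 1/d_o1 = 1/(23.0) − 1/(110) = 0.03439, so d_i1 = 29.08 cm.
The intermediate image is 29.08 cm to the right of lens 1, which is 65.0 − (29.08) = 35.92 cm to the left of lens 2, so d_o2 = +35.92 cm.
Lens 2 is diverging, so f₂ = −16.1 cm.
Lens 2: 1/d_i2 = 1/f₂ − 1/d_o2 = 1/(-16.1) − 1/(35.92) = -0.08995, so d_i2 = -11.1 cm.
The final image is virtual, 11.1 cm to the left of lens 2 (overall magnification ≈ -0.082).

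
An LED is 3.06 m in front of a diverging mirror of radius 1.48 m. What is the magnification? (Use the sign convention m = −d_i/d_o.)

m = +0.195

f = R/2 = 1.48/2 = 0.7400 m; for a diverging mirror, f = -0.7400 m.
1/d_i = 1/f − 1/d_o = 1/(-0.7400) − 1/(3.06) = -1.678, so d_i = -0.5959 m.
m = −d_i/d_o = −(-0.5959)/(3.06) = +0.195.
The image is virtual, upright and reduced, behind the mirror.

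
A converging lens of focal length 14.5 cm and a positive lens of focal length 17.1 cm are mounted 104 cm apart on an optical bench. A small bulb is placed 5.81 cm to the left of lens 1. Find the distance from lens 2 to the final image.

20.1 cm

Lens 1: 1/d_i1 = 1/f₁ − 1/d_o1 = 1/(14.5) − 1/(5.81) = -0.1032, so d_i1 = -9.694 cm.
The intermediate image is 9.694 cm to the left of lens 1 (virtual), which is 104 − (-9.694) = 113.7 cm to the left of lens 2, so d_o2 = +113.7 cm.
Lens 2: 1/d_i2 = 1/f₂ − 1/d_o2 = 1/(17.1) − 1/(113.7) = 0.04968, so d_i2 = 20.1 cm.
The final image is real, 20.1 cm to the right of lens 2 (overall magnification ≈ -0.30).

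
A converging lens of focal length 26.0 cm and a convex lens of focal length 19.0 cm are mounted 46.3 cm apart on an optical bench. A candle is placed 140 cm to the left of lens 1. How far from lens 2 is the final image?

Lens 1: 1/d_i1 = 1/f₁ − 1/d_o1 = 1/(26.0) − 1/(140) = 0.03132, so d_i1 = 31.93 cm.
The intermediate image is 31.93 cm to the right of lens 1, which is 46.3 − (31.93) = 14.37 cm to the left of lens 2, so d_o2 = +14.37 cm.
Lens 2: 1/d_i2 = 1/f₂ − 1/d_o2 = 1/(19.0) − 1/(14.37) = -0.01696, so d_i2 = -59.0 cm.
The final image is virtual, 59.0 cm to the left of lens 2 (overall magnification ≈ -0.94).

59.0 cm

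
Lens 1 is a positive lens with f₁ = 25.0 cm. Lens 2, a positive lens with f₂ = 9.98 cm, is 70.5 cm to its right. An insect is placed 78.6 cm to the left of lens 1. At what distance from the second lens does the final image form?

14.2 cm

Lens 1: 1/d_i1 = 1/f₁ − 1/d_o1 = 1/(25.0) − 1/(78.6) = 0.02728, so d_i1 = 36.66 cm.
The intermediate image is 36.66 cm to the right of lens 1, which is 70.5 − (36.66) = 33.84 cm to the left of lens 2, so d_o2 = +33.84 cm.
Lens 2: 1/d_i2 = 1/f₂ − 1/d_o2 = 1/(9.98) − 1/(33.84) = 0.07065, so d_i2 = 14.2 cm.
The final image is real, 14.2 cm to the right of lens 2 (overall magnification ≈ 0.20).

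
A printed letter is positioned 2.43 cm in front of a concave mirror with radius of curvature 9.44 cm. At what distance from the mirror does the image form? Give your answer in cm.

f = R/2 = 9.44/2 = 4.720 cm.
Mirror equation: 1/d_i = 1/f − 1/d_o = 1/(4.720) − 1/(2.43) = 0.2119 − 0.4115 = -0.1997, so d_i = -5.01 cm.
The image is virtual, upright and enlarged, behind the mirror.

5.01 cm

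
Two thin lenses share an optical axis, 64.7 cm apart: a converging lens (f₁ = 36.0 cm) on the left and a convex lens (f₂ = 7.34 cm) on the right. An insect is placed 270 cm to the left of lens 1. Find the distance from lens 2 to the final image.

Lens 1: 1/d_i1 = 1/f₁ − 1/d_o1 = 1/(36.0) − 1/(270) = 0.02407, so d_i1 = 41.54 cm.
The intermediate image is 41.54 cm to the right of lens 1, which is 64.7 − (41.54) = 23.16 cm to the left of lens 2, so d_o2 = +23.16 cm.
Lens 2: 1/d_i2 = 1/f₂ − 1/d_o2 = 1/(7.34) − 1/(23.16) = 0.09306, so d_i2 = 10.7 cm.
The final image is real, 10.7 cm to the right of lens 2 (overall magnification ≈ 0.071).

10.7 cm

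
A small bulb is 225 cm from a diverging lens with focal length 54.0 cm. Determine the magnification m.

m = +0.194

For a diverging lens, f = -54.0 cm.
1/d_i = 1/f − 1/d_o = 1/(-54.00) − 1/(225) = -0.02296, so d_i = -43.55 cm.
m = −d_i/d_o = −(-43.55)/(225) = +0.194.
The image is virtual, upright and reduced, on the same side as the object.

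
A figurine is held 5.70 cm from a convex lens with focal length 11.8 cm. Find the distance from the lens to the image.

Thin-lens equation: 1/d_i = 1/f − 1/d_o = 1/(11.80) − 1/(5.70) = 0.08475 − 0.1754 = -0.09069, so d_i = -11.0 cm.
The image is virtual, upright and enlarged, on the same side as the object.

11.0 cm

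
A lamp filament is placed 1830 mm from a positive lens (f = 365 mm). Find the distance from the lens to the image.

Lens equation: 1/v = 1/f − 1/u = 1/(365.0) − 1/(1830) = 0.002740 − 0.0005464 = 0.002193, so v = 456 mm.
The image is real, inverted and reduced, on the far side of the lens.

456 mm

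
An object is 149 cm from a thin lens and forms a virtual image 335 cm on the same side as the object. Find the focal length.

f = 268 cm (converging)

Virtual image ⇒ d_i = −335 cm.
1/f = 1/d_o + 1/d_i = 1/(149) + 1/(-335) = 0.003726, so f = 268 cm.
Since f is positive, the thin lens is converging.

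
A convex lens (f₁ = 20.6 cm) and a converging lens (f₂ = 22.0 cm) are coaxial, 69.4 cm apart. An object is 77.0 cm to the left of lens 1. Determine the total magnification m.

m = +0.417

Lens 1: 1/d_i1 = 1/(20.6) − 1/(77.0) = 0.03556, so d_i1 = 28.12 cm; m₁ = −d_i1/d_o1 = -0.3652.
d_o2 = 69.4 − (28.12) = 41.28 cm.
Lens 2: 1/d_i2 = 1/(22.0) − 1/(41.28) = 0.02123, so d_i2 = 47.10 cm; m₂ = −d_i2/d_o2 = -1.141.
m = m₁·m₂ = (-0.3652)(-1.141) = +0.417.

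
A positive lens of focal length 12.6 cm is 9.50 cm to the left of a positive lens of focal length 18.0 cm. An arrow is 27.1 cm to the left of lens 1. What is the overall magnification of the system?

Lens 1: 1/d_i1 = 1/(12.6) − 1/(27.1) = 0.04246, so d_i1 = 23.55 cm; m₁ = −d_i1/d_o1 = -0.8690.
d_o2 = 9.50 − (23.55) = -14.05 cm (virtual object).
Lens 2: 1/d_i2 = 1/(18.0) − 1/(-14.05) = 0.1267, so d_i2 = 7.891 cm; m₂ = −d_i2/d_o2 = +0.5616.
m = m₁·m₂ = (-0.8690)(+0.5616) = -0.488.

m = -0.488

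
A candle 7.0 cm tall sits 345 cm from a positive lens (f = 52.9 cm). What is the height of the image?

1.27 cm

1/d_i = 1/f − 1/d_o = 1/(52.90) − 1/(345) = 0.01601, so d_i = 62.48 cm.
m = −d_i/d_o = -0.1811.
|h_i| = |m|·h_o = 0.1811 × 7.0 = 1.27 cm. The image is real, inverted and reduced, on the far side of the lens.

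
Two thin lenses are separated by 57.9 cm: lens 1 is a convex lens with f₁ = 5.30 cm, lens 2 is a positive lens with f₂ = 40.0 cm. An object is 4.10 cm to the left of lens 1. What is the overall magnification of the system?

Lens 1: 1/d_i1 = 1/(5.30) − 1/(4.10) = -0.05522, so d_i1 = -18.11 cm; m₁ = −d_i1/d_o1 = +4.417.
d_o2 = 57.9 − (-18.11) = 76.01 cm.
Lens 2: 1/d_i2 = 1/(40.0) − 1/(76.01) = 0.01184, so d_i2 = 84.43 cm; m₂ = −d_i2/d_o2 = -1.111.
m = m₁·m₂ = (+4.417)(-1.111) = -4.91.

m = -4.91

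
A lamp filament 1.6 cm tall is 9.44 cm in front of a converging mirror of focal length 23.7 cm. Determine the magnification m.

1/d_i = 1/f − 1/d_o = 1/(23.70) − 1/(9.44) = -0.06374, so d_i = -15.69 cm.
m = −d_i/d_o = −(-15.69)/(9.44) = +1.66.
The image is virtual, upright and enlarged, behind the mirror.

m = +1.66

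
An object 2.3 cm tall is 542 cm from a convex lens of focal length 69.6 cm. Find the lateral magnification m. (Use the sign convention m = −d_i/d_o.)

1/d_i = 1/f − 1/d_o = 1/(69.60) − 1/(542) = 0.01252, so d_i = 79.85 cm.
m = −d_i/d_o = −(79.85)/(542) = -0.147.
The image is real, inverted and reduced, on the far side of the lens.

m = -0.147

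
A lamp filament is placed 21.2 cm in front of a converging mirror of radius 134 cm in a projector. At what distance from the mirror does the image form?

f = R/2 = 134/2 = 67.00 cm.
Mirror equation: 1/q = 1/f − 1/p = 1/(67.00) − 1/(21.2) = 0.01493 − 0.04717 = -0.03224, so q = -31.0 cm.
The image is virtual, upright and enlarged, behind the mirror.

31.0 cm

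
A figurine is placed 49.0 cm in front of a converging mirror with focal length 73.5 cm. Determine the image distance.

147 cm

Mirror equation: 1/q = 1/f − 1/p = 1/(73.50) − 1/(49.0) = 0.01361 − 0.02041 = -0.006803, so q = -147 cm.
The image is virtual, upright and enlarged, behind the mirror.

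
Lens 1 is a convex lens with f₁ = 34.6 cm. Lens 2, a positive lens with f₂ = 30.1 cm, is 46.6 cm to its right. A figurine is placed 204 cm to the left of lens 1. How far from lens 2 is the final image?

5.90 cm

Lens 1: 1/d_i1 = 1/f₁ − 1/d_o1 = 1/(34.6) − 1/(204) = 0.02400, so d_i1 = 41.67 cm.
The intermediate image is 41.67 cm to the right of lens 1, which is 46.6 − (41.67) = 4.930 cm to the left of lens 2, so d_o2 = +4.930 cm.
Lens 2: 1/d_i2 = 1/f₂ − 1/d_o2 = 1/(30.1) − 1/(4.930) = -0.1696, so d_i2 = -5.90 cm.
The final image is virtual, 5.90 cm to the left of lens 2 (overall magnification ≈ -0.24).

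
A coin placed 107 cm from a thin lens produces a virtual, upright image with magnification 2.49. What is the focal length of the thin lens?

f = 179 cm (converging)

m = −d_i/d_o ⇒ d_i = −m·d_o = −(+2.49)·(107) = -266.4 cm.
1/f = 1/d_o + 1/d_i = 1/(107) + 1/(-266.4) = 0.005592, so f = 179 cm.
Since f is positive, the thin lens is converging.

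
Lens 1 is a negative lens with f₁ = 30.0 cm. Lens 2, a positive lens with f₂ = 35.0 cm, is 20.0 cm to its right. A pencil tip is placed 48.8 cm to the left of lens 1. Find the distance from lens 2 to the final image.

377 cm

Lens 1 is diverging, so f₁ = −30.0 cm.
Lens 1: 1/d_i1 = 1/f₁ − 1/d_o1 = 1/(-30.0) − 1/(48.8) = -0.05383, so d_i1 = -18.58 cm.
The intermediate image is 18.58 cm to the left of lens 1 (virtual), which is 20.0 − (-18.58) = 38.58 cm to the left of lens 2, so d_o2 = +38.58 cm.
Lens 2: 1/d_i2 = 1/f₂ − 1/d_o2 = 1/(35.0) − 1/(38.58) = 0.002651, so d_i2 = 377 cm.
The final image is real, 377 cm to the right of lens 2 (overall magnification ≈ -3.7).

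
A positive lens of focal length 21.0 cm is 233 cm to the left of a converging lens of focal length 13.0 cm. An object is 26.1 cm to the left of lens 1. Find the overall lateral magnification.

m = +0.476

Lens 1: 1/d_i1 = 1/(21.0) − 1/(26.1) = 0.009305, so d_i1 = 107.5 cm; m₁ = −d_i1/d_o1 = -4.119.
d_o2 = 233 − (107.5) = 125.5 cm.
Lens 2: 1/d_i2 = 1/(13.0) − 1/(125.5) = 0.06895, so d_i2 = 14.50 cm; m₂ = −d_i2/d_o2 = -0.1156.
m = m₁·m₂ = (-4.119)(-0.1156) = +0.476.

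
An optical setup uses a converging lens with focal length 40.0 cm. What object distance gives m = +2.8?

m = −d_i/d_o ⇒ d_i = −m·d_o.
1/f = 1/d_o + 1/d_i = 1/d_o − 1/(m·d_o) = (1 − 1/m)/d_o, so d_o = f(1 − 1/m) = (40.00)(1 − 1/(+2.8)) = 25.7 cm.

25.7 cm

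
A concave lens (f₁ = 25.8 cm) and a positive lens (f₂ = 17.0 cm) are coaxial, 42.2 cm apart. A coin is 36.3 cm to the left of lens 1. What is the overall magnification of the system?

f₁ = −25.8 cm (diverging).
Lens 1: 1/d_i1 = 1/(-25.8) − 1/(36.3) = -0.06631, so d_i1 = -15.08 cm; m₁ = −d_i1/d_o1 = +0.4154.
d_o2 = 42.2 − (-15.08) = 57.28 cm.
Lens 2: 1/d_i2 = 1/(17.0) − 1/(57.28) = 0.04137, so d_i2 = 24.17 cm; m₂ = −d_i2/d_o2 = -0.4220.
m = m₁·m₂ = (+0.4154)(-0.4220) = -0.175.

m = -0.175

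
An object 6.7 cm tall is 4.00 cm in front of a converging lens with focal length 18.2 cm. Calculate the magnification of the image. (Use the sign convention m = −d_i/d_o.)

1/d_i = 1/f − 1/d_o = 1/(18.20) − 1/(4.00) = -0.1951, so d_i = -5.127 cm.
m = −d_i/d_o = −(-5.127)/(4.00) = +1.28.
The image is virtual, upright and enlarged, on the same side as the object.

m = +1.28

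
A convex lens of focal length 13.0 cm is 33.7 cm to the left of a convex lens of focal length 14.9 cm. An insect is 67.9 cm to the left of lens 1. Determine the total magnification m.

Lens 1: 1/d_i1 = 1/(13.0) − 1/(67.9) = 0.06220, so d_i1 = 16.08 cm; m₁ = −d_i1/d_o1 = -0.2368.
d_o2 = 33.7 − (16.08) = 17.62 cm.
Lens 2: 1/d_i2 = 1/(14.9) − 1/(17.62) = 0.01036, so d_i2 = 96.52 cm; m₂ = −d_i2/d_o2 = -5.478.
m = m₁·m₂ = (-0.2368)(-5.478) = +1.30.

m = +1.30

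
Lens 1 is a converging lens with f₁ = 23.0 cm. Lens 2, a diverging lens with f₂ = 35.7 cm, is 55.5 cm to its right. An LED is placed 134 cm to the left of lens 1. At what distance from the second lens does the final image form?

Lens 1: 1/d_i1 = 1/f₁ − 1/d_o1 = 1/(23.0) − 1/(134) = 0.03602, so d_i1 = 27.77 cm.
The intermediate image is 27.77 cm to the right of lens 1, which is 55.5 − (27.77) = 27.73 cm to the left of lens 2, so d_o2 = +27.73 cm.
Lens 2 is diverging, so f₂ = −35.7 cm.
Lens 2: 1/d_i2 = 1/f₂ − 1/d_o2 = 1/(-35.7) − 1/(27.73) = -0.06407, so d_i2 = -15.6 cm.
The final image is virtual, 15.6 cm to the left of lens 2 (overall magnification ≈ -0.12).

15.6 cm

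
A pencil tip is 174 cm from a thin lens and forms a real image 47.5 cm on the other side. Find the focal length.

f = 37.3 cm (converging)

Real image ⇒ d_i = +47.5 cm.
1/f = 1/d_o + 1/d_i = 1/(174) + 1/(47.5) = 0.02680, so f = 37.3 cm.
Since f is positive, the thin lens is converging.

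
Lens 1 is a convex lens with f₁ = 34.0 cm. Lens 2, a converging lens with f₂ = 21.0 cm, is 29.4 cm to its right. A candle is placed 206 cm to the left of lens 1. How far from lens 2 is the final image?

7.36 cm

Lens 1: 1/d_i1 = 1/f₁ − 1/d_o1 = 1/(34.0) − 1/(206) = 0.02456, so d_i1 = 40.72 cm.
The intermediate image is 40.72 cm to the right of lens 1, which lies 11.32 cm to the right of lens 2 — a virtual object — so d_o2 = −11.32 cm.
Lens 2: 1/d_i2 = 1/f₂ − 1/d_o2 = 1/(21.0) − 1/(-11.32) = 0.1360, so d_i2 = 7.36 cm.
The final image is real, 7.36 cm to the right of lens 2 (overall magnification ≈ -0.13).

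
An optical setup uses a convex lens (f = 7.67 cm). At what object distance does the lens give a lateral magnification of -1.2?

m = −d_i/d_o ⇒ d_i = −m·d_o.
1/f = 1/d_o + 1/d_i = 1/d_o − 1/(m·d_o) = (1 − 1/m)/d_o, so d_o = f(1 − 1/m) = (7.670)(1 − 1/(-1.2)) = 14.1 cm.

14.1 cm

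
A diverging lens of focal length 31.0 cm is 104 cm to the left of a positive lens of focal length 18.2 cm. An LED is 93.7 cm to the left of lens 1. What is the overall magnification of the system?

f₁ = −31.0 cm (diverging).
Lens 1: 1/d_i1 = 1/(-31.0) − 1/(93.7) = -0.04293, so d_i1 = -23.29 cm; m₁ = −d_i1/d_o1 = +0.2486.
d_o2 = 104 − (-23.29) = 127.3 cm.
Lens 2: 1/d_i2 = 1/(18.2) − 1/(127.3) = 0.04709, so d_i2 = 21.24 cm; m₂ = −d_i2/d_o2 = -0.1668.
m = m₁·m₂ = (+0.2486)(-0.1668) = -0.0415.

m = -0.0415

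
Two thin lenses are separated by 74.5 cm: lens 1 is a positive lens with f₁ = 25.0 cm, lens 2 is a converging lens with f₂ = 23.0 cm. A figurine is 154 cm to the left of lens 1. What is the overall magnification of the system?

m = +0.206

Lens 1: 1/d_i1 = 1/(25.0) − 1/(154) = 0.03351, so d_i1 = 29.84 cm; m₁ = −d_i1/d_o1 = -0.1938.
d_o2 = 74.5 − (29.84) = 44.66 cm.
Lens 2: 1/d_i2 = 1/(23.0) − 1/(44.66) = 0.02109, so d_i2 = 47.42 cm; m₂ = −d_i2/d_o2 = -1.062.
m = m₁·m₂ = (-0.1938)(-1.062) = +0.206.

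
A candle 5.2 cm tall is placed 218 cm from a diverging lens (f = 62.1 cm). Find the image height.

For a diverging lens, f = -62.1 cm.
1/d_i = 1/f − 1/d_o = 1/(-62.10) − 1/(218) = -0.02069, so d_i = -48.33 cm.
m = −d_i/d_o = +0.2217.
|h_i| = |m|·h_o = 0.2217 × 5.2 = 1.15 cm. The image is virtual, upright and reduced, on the same side as the object.

1.15 cm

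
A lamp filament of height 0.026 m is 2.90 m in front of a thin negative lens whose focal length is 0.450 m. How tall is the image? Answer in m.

For a negative lens, f = -0.450 m.
1/d_i = 1/f − 1/d_o = 1/(-0.4500) − 1/(2.90) = -2.567, so d_i = -0.3896 m.
m = −d_i/d_o = +0.1343.
|h_i| = |m|·h_o = 0.1343 × 0.026 = 0.00349 m. The image is virtual, upright and reduced, on the same side as the object.

0.00349 m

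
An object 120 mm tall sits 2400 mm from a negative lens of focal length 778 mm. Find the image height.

For a negative lens, f = -778 mm.
1/d_i = 1/f − 1/d_o = 1/(-778.0) − 1/(2400) = -0.001702, so d_i = -587.5 mm.
m = −d_i/d_o = +0.2448.
|h_i| = |m|·h_o = 0.2448 × 120 = 29.4 mm. The image is virtual, upright and reduced, on the same side as the object.

29.4 mm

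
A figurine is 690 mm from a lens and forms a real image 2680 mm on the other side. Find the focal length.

f = 549 mm (converging)

Real image ⇒ d_i = +2680 mm.
1/f = 1/d_o + 1/d_i = 1/(690) + 1/(2680) = 0.001822, so f = 549 mm.
Since f is positive, the lens is converging.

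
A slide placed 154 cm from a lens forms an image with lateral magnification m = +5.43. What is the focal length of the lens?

m = −d_i/d_o ⇒ d_i = −m·d_o = −(+5.43)·(154) = -836.2 cm.
1/f = 1/d_o + 1/d_i = 1/(154) + 1/(-836.2) = 0.005298, so f = 189 cm.
Since f is positive, the lens is converging.

f = 189 cm (converging)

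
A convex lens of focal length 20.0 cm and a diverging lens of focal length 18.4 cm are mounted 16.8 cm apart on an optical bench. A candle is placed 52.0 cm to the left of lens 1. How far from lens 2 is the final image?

107 cm

Lens 1: 1/d_i1 = 1/f₁ − 1/d_o1 = 1/(20.0) − 1/(52.0) = 0.03077, so d_i1 = 32.50 cm.
The intermediate image is 32.50 cm to the right of lens 1, which lies 15.70 cm to the right of lens 2 — a virtual object — so d_o2 = −15.70 cm.
Lens 2 is diverging, so f₂ = −18.4 cm.
Lens 2: 1/d_i2 = 1/f₂ − 1/d_o2 = 1/(-18.4) − 1/(-15.70) = 0.009346, so d_i2 = 107 cm.
The final image is real, 107 cm to the right of lens 2 (overall magnification ≈ -4.3).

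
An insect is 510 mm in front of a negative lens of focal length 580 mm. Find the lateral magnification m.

For a negative lens, f = -580 mm.
1/d_i = 1/f − 1/d_o = 1/(-580.0) − 1/(510) = -0.003685, so d_i = -271.4 mm.
m = −d_i/d_o = −(-271.4)/(510) = +0.532.
The image is virtual, upright and reduced, on the same side as the object.

m = +0.532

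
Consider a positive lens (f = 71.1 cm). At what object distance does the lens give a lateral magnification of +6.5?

60.2 cm

m = −d_i/d_o ⇒ d_i = −m·d_o.
1/f = 1/d_o + 1/d_i = 1/d_o − 1/(m·d_o) = (1 − 1/m)/d_o, so d_o = f(1 − 1/m) = (71.10)(1 − 1/(+6.5)) = 60.2 cm.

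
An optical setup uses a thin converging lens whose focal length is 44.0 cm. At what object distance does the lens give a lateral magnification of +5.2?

m = −d_i/d_o ⇒ d_i = −m·d_o.
1/f = 1/d_o + 1/d_i = 1/d_o − 1/(m·d_o) = (1 − 1/m)/d_o, so d_o = f(1 − 1/m) = (44.00)(1 − 1/(+5.2)) = 35.5 cm.

35.5 cm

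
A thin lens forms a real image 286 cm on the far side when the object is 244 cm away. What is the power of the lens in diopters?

P = +0.759 D

d_i = +286 cm.
1/f = 1/d_o + 1/d_i = 1/(244) + 1/(286) = 0.007595 cm⁻¹.
f = 131.7 cm = 1.317 m, so P = 1/f = +0.759 D.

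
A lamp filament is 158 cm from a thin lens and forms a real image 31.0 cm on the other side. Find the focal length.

f = 25.9 cm (converging)

Real image ⇒ d_i = +31.0 cm.
1/f = 1/d_o + 1/d_i = 1/(158) + 1/(31.0) = 0.03859, so f = 25.9 cm.
Since f is positive, the thin lens is converging.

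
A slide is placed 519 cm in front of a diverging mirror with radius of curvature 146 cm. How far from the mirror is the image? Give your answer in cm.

64.0 cm

f = R/2 = 146/2 = 73.00 cm; for a diverging mirror, f = -73.00 cm.
Mirror equation: 1/q = 1/f − 1/p = 1/(-73.00) − 1/(519) = -0.01370 − 0.001927 = -0.01563, so q = -64.0 cm.
The image is virtual, upright and reduced, behind the mirror.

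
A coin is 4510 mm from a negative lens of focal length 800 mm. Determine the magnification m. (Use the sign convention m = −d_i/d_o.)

m = +0.151

For a negative lens, f = -800 mm.
1/d_i = 1/f − 1/d_o = 1/(-800.0) − 1/(4510) = -0.001472, so d_i = -679.5 mm.
m = −d_i/d_o = −(-679.5)/(4510) = +0.151.
The image is virtual, upright and reduced, on the same side as the object.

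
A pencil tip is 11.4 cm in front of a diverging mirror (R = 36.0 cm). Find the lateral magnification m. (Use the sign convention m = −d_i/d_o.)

f = R/2 = 36.0/2 = 18.00 cm; for a diverging mirror, f = -18.00 cm.
1/d_i = 1/f − 1/d_o = 1/(-18.00) − 1/(11.4) = -0.1433, so d_i = -6.980 cm.
m = −d_i/d_o = −(-6.980)/(11.4) = +0.612.
The image is virtual, upright and reduced, behind the mirror.

m = +0.612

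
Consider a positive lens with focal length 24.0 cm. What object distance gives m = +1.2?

4.00 cm

m = −d_i/d_o ⇒ d_i = −m·d_o.
1/f = 1/d_o + 1/d_i = 1/d_o − 1/(m·d_o) = (1 − 1/m)/d_o, so d_o = f(1 − 1/m) = (24.00)(1 − 1/(+1.2)) = 4.00 cm.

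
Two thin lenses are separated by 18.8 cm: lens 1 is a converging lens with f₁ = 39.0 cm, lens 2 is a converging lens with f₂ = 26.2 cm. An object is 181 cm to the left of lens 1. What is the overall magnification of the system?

m = -0.126

Lens 1: 1/d_i1 = 1/(39.0) − 1/(181) = 0.02012, so d_i1 = 49.71 cm; m₁ = −d_i1/d_o1 = -0.2746.
d_o2 = 18.8 − (49.71) = -30.91 cm (virtual object).
Lens 2: 1/d_i2 = 1/(26.2) − 1/(-30.91) = 0.07052, so d_i2 = 14.18 cm; m₂ = −d_i2/d_o2 = +0.4588.
m = m₁·m₂ = (-0.2746)(+0.4588) = -0.126.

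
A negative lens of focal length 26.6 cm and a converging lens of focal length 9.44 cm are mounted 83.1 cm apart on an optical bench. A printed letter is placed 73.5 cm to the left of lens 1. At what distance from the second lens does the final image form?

10.4 cm

Lens 1 is diverging, so f₁ = −26.6 cm.
Lens 1: 1/d_i1 = 1/f₁ − 1/d_o1 = 1/(-26.6) − 1/(73.5) = -0.05120, so d_i1 = -19.53 cm.
The intermediate image is 19.53 cm to the left of lens 1 (virtual), which is 83.1 − (-19.53) = 102.6 cm to the left of lens 2, so d_o2 = +102.6 cm.
Lens 2: 1/d_i2 = 1/f₂ − 1/d_o2 = 1/(9.44) − 1/(102.6) = 0.09619, so d_i2 = 10.4 cm.
The final image is real, 10.4 cm to the right of lens 2 (overall magnification ≈ -0.027).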